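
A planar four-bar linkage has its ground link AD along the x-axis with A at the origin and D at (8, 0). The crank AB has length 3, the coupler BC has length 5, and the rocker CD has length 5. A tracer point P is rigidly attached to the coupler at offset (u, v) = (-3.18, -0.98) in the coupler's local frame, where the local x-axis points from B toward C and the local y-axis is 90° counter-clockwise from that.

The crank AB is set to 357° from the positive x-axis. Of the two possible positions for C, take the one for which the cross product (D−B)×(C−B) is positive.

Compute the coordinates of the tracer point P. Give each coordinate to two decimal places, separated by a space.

A=(0,0), D=(8.00,0)
B = A + 3.00·(cos357°, sin357°) = (2.9959, -0.1570)
|BD| = 5.0066
circle(B,5.00) ∩ circle(D,5.00): a=2.5033, h=4.3282
  candidates: C₊=(5.3622,4.2476) cross=21.670; C₋=(5.6337,-4.4046) cross=-21.670
  mode + wants cross > 0 → take C=(5.3622,4.2476) (cross=21.670)
ex = (C−B)/|BC| = (0.4733,0.8809); ey = (-0.8809,0.4733)
P = B + -3.18·ex + -0.98·ey = (2.3542,-3.4221)

2.35 -3.42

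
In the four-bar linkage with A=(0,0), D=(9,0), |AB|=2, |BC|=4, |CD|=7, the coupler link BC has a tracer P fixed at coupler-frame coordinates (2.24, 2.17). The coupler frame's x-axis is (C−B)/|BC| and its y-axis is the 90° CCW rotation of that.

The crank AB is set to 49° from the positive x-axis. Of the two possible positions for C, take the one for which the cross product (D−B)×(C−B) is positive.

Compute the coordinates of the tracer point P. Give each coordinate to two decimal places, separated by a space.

A=(0,0), D=(9.00,0)
B = A + 2.00·(cos49°, sin49°) = (1.3121, 1.5094)
|BD| = 7.8347
circle(B,4.00) ∩ circle(D,7.00): a=1.8113, h=3.5664
  candidates: C₊=(3.7766,4.6600) cross=27.941; C₋=(2.4024,-2.3391) cross=-27.941
  mode + wants cross > 0 → take C=(3.7766,4.6600) (cross=27.941)
ex = (C−B)/|BC| = (0.6161,0.7877); ey = (-0.7877,0.6161)
P = B + 2.24·ex + 2.17·ey = (0.9830,4.6107)

0.98 4.61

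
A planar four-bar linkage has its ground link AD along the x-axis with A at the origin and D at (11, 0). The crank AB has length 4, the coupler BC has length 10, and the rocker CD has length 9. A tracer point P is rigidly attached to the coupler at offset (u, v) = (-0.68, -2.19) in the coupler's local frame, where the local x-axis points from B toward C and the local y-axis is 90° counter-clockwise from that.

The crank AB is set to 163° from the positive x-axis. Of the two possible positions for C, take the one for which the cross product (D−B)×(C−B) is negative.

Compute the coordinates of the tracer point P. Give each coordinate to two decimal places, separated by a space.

A=(0,0), D=(11.00,0)
B = A + 4.00·(cos163°, sin163°) = (-3.8252, 1.1695)
|BD| = 14.8713
circle(B,10.00) ∩ circle(D,9.00): a=8.0745, h=5.8994
  candidates: C₊=(4.6882,6.4157) cross=87.732; C₋=(3.7603,-5.3466) cross=-87.732
  mode - wants cross < 0 → take C=(3.7603,-5.3466) (cross=-87.732)
ex = (C−B)/|BC| = (0.7586,-0.6516); ey = (0.6516,0.7586)
P = B + -0.68·ex + -2.19·ey = (-5.7681,-0.0486)

-5.77 -0.05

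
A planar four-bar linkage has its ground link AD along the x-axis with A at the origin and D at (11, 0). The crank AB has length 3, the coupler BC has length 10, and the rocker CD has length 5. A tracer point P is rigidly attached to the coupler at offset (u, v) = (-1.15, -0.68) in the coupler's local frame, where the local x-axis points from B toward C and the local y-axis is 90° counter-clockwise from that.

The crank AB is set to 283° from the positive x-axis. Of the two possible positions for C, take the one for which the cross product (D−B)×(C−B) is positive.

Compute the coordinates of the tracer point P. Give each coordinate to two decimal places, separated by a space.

A=(0,0), D=(11.00,0)
B = A + 3.00·(cos283°, sin283°) = (0.6749, -2.9231)
|BD| = 10.7309
circle(B,10.00) ∩ circle(D,5.00): a=8.8600, h=4.6368
  candidates: C₊=(7.9368,3.9518) cross=49.757; C₋=(10.4629,-4.9711) cross=-49.757
  mode + wants cross > 0 → take C=(7.9368,3.9518) (cross=49.757)
ex = (C−B)/|BC| = (0.7262,0.6875); ey = (-0.6875,0.7262)
P = B + -1.15·ex + -0.68·ey = (0.3072,-4.2075)

0.31 -4.21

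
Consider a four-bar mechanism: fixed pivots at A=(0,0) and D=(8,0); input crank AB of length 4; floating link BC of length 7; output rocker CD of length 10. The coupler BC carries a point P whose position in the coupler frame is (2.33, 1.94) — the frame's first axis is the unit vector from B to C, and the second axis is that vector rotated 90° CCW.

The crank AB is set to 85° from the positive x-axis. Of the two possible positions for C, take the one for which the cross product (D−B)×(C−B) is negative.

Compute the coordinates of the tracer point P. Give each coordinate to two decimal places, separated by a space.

1.56 1.20

A=(0,0), D=(8.00,0)
B = A + 4.00·(cos85°, sin85°) = (0.3486, 3.9848)
|BD| = 8.6268
circle(B,7.00) ∩ circle(D,10.00): a=1.3575, h=6.8671
  candidates: C₊=(4.7246,9.4484) cross=59.241; C₋=(-1.6193,-2.7329) cross=-59.241
  mode - wants cross < 0 → take C=(-1.6193,-2.7329) (cross=-59.241)
ex = (C−B)/|BC| = (-0.2811,-0.9597); ey = (0.9597,-0.2811)
P = B + 2.33·ex + 1.94·ey = (1.5553,1.2034)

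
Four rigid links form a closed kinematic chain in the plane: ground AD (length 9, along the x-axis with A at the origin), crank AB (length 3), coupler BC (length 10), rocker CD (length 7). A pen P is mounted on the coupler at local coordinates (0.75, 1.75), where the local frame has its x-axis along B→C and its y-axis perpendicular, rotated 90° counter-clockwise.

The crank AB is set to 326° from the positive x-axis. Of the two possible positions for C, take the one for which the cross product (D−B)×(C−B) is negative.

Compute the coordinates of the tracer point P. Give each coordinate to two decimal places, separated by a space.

A=(0,0), D=(9.00,0)
B = A + 3.00·(cos326°, sin326°) = (2.4871, -1.6776)
|BD| = 6.7255
circle(B,10.00) ∩ circle(D,7.00): a=7.1543, h=6.9869
  candidates: C₊=(7.6725,6.8730) cross=46.990; C₋=(11.1580,-6.6590) cross=-46.990
  mode - wants cross < 0 → take C=(11.1580,-6.6590) (cross=-46.990)
ex = (C−B)/|BC| = (0.8671,-0.4981); ey = (0.4981,0.8671)
P = B + 0.75·ex + 1.75·ey = (4.0092,-0.5338)

4.01 -0.53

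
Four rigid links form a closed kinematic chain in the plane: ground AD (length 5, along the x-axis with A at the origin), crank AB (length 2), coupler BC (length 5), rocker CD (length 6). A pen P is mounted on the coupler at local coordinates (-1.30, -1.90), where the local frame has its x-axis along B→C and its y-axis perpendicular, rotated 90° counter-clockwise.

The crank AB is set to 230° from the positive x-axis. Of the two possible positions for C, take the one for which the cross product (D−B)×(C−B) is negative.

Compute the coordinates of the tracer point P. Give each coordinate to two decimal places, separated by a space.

A=(0,0), D=(5.00,0)
B = A + 2.00·(cos230°, sin230°) = (-1.2856, -1.5321)
|BD| = 6.4696
circle(B,5.00) ∩ circle(D,6.00): a=2.3847, h=4.3947
  candidates: C₊=(-0.0095,3.3023) cross=28.432; C₋=(2.0720,-5.2371) cross=-28.432
  mode - wants cross < 0 → take C=(2.0720,-5.2371) (cross=-28.432)
ex = (C−B)/|BC| = (0.6715,-0.7410); ey = (0.7410,0.6715)
P = B + -1.30·ex + -1.90·ey = (-3.5664,-1.8447)

-3.57 -1.84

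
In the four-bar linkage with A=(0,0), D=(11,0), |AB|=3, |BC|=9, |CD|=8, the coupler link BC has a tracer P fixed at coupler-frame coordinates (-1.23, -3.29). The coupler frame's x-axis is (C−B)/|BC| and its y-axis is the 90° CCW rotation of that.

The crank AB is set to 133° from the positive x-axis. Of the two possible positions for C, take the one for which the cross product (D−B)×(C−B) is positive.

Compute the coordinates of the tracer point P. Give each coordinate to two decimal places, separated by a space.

A=(0,0), D=(11.00,0)
B = A + 3.00·(cos133°, sin133°) = (-2.0460, 2.1941)
|BD| = 13.2292
circle(B,9.00) ∩ circle(D,8.00): a=7.2571, h=5.3230
  candidates: C₊=(5.9934,6.2397) cross=70.419; C₋=(4.2278,-4.2588) cross=-70.419
  mode + wants cross > 0 → take C=(5.9934,6.2397) (cross=70.419)
ex = (C−B)/|BC| = (0.8933,0.4495); ey = (-0.4495,0.8933)
P = B + -1.23·ex + -3.29·ey = (-1.6658,-1.2977)

-1.67 -1.30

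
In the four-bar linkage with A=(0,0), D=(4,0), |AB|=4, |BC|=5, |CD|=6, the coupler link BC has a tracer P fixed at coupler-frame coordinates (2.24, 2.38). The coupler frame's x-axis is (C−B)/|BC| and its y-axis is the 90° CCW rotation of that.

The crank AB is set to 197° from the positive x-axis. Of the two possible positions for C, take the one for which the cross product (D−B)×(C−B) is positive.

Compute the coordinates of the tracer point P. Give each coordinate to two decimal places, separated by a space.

-4.65 1.99

A=(0,0), D=(4.00,0)
B = A + 4.00·(cos197°, sin197°) = (-3.8252, -1.1695)
|BD| = 7.9121
circle(B,5.00) ∩ circle(D,6.00): a=3.2609, h=3.7903
  candidates: C₊=(-1.1604,3.0612) cross=29.989; C₋=(-0.0399,-4.4362) cross=-29.989
  mode + wants cross > 0 → take C=(-1.1604,3.0612) (cross=29.989)
ex = (C−B)/|BC| = (0.5330,0.8461); ey = (-0.8461,0.5330)
P = B + 2.24·ex + 2.38·ey = (-4.6452,1.9943)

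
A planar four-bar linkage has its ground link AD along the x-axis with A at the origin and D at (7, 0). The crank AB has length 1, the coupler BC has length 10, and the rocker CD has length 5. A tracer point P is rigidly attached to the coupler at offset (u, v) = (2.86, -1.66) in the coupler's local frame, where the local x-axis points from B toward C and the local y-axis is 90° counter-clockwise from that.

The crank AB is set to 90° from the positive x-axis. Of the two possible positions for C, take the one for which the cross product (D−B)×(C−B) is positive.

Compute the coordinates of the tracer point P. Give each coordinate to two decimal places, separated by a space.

3.25 0.40

A=(0,0), D=(7.00,0)
B = A + 1.00·(cos90°, sin90°) = (0.0000, 1.0000)
|BD| = 7.0711
circle(B,10.00) ∩ circle(D,5.00): a=8.8388, h=4.6771
  candidates: C₊=(9.4114,4.3801) cross=33.072; C₋=(8.0886,-4.8801) cross=-33.072
  mode + wants cross > 0 → take C=(9.4114,4.3801) (cross=33.072)
ex = (C−B)/|BC| = (0.9411,0.3380); ey = (-0.3380,0.9411)
P = B + 2.86·ex + -1.66·ey = (3.2528,0.4044)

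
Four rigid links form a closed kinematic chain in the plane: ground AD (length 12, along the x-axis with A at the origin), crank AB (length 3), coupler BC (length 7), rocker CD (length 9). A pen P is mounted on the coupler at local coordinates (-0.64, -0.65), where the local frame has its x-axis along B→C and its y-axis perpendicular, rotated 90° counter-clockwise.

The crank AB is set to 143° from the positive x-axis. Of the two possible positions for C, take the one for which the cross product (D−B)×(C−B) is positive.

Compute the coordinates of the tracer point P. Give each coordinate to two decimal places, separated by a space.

A=(0,0), D=(12.00,0)
B = A + 3.00·(cos143°, sin143°) = (-2.3959, 1.8054)
|BD| = 14.5087
circle(B,7.00) ∩ circle(D,9.00): a=6.1516, h=3.3404
  candidates: C₊=(4.1235,4.3544) cross=48.465; C₋=(3.2922,-2.2745) cross=-48.465
  mode + wants cross > 0 → take C=(4.1235,4.3544) (cross=48.465)
ex = (C−B)/|BC| = (0.9313,0.3641); ey = (-0.3641,0.9313)
P = B + -0.64·ex + -0.65·ey = (-2.7553,0.9670)

-2.76 0.97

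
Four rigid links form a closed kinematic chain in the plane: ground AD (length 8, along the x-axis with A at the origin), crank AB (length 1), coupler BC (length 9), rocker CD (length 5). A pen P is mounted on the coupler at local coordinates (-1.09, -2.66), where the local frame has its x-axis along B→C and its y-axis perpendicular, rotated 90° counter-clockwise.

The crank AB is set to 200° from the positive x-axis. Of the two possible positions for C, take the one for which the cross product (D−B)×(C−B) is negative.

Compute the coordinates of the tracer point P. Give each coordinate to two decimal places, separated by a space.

-3.22 -2.09

A=(0,0), D=(8.00,0)
B = A + 1.00·(cos200°, sin200°) = (-0.9397, -0.3420)
|BD| = 8.9462
circle(B,9.00) ∩ circle(D,5.00): a=7.6029, h=4.8162
  candidates: C₊=(6.4735,4.7613) cross=43.087; C₋=(6.8418,-4.8640) cross=-43.087
  mode - wants cross < 0 → take C=(6.8418,-4.8640) (cross=-43.087)
ex = (C−B)/|BC| = (0.8646,-0.5024); ey = (0.5024,0.8646)
P = B + -1.09·ex + -2.66·ey = (-3.2186,-2.0942)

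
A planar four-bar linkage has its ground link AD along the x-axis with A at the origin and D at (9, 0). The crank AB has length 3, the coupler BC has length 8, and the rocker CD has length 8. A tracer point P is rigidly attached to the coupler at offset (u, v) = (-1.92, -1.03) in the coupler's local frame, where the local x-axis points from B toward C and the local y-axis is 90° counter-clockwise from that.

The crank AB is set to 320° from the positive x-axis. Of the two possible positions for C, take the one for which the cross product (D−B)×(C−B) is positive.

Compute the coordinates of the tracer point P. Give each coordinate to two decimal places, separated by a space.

A=(0,0), D=(9.00,0)
B = A + 3.00·(cos320°, sin320°) = (2.2981, -1.9284)
|BD| = 6.9738
circle(B,8.00) ∩ circle(D,8.00): a=3.4869, h=7.2001
  candidates: C₊=(3.6581,5.9552) cross=50.212; C₋=(7.6400,-7.8836) cross=-50.212
  mode + wants cross > 0 → take C=(3.6581,5.9552) (cross=50.212)
ex = (C−B)/|BC| = (0.1700,0.9854); ey = (-0.9854,0.1700)
P = B + -1.92·ex + -1.03·ey = (2.9867,-3.9955)

2.99 -4.00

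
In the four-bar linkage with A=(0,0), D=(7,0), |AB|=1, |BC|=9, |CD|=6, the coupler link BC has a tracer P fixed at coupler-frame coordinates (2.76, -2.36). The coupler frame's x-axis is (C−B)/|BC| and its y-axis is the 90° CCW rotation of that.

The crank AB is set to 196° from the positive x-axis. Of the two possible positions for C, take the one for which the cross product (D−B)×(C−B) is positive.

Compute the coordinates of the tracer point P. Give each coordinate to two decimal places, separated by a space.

A=(0,0), D=(7.00,0)
B = A + 1.00·(cos196°, sin196°) = (-0.9613, -0.2756)
|BD| = 7.9660
circle(B,9.00) ∩ circle(D,6.00): a=6.8075, h=5.8871
  candidates: C₊=(5.6385,5.8435) cross=46.897; C₋=(6.0459,-5.9237) cross=-46.897
  mode + wants cross > 0 → take C=(5.6385,5.8435) (cross=46.897)
ex = (C−B)/|BC| = (0.7333,0.6799); ey = (-0.6799,0.7333)
P = B + 2.76·ex + -2.36·ey = (2.6672,-0.1297)

2.67 -0.13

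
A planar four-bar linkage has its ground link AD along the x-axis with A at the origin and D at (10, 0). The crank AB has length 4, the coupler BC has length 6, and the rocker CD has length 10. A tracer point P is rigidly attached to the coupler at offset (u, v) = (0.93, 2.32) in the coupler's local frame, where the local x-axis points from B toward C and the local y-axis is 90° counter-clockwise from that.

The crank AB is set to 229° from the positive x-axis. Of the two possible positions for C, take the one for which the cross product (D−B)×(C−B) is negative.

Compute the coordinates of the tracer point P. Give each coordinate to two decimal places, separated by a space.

A=(0,0), D=(10.00,0)
B = A + 4.00·(cos229°, sin229°) = (-2.6242, -3.0188)
|BD| = 12.9802
circle(B,6.00) ∩ circle(D,10.00): a=4.0248, h=4.4498
  candidates: C₊=(0.2553,2.2450) cross=57.760; C₋=(2.3251,-6.4106) cross=-57.760
  mode - wants cross < 0 → take C=(2.3251,-6.4106) (cross=-57.760)
ex = (C−B)/|BC| = (0.8249,-0.5653); ey = (0.5653,0.8249)
P = B + 0.93·ex + 2.32·ey = (-0.5456,-1.6308)

-0.55 -1.63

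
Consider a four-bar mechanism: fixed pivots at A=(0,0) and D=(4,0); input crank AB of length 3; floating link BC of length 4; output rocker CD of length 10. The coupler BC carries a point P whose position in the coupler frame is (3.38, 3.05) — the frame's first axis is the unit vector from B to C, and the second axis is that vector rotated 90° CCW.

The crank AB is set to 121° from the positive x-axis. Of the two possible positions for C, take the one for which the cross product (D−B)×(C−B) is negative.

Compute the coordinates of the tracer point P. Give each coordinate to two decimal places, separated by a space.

-5.29 -0.02

A=(0,0), D=(4.00,0)
B = A + 3.00·(cos121°, sin121°) = (-1.5451, 2.5715)
|BD| = 6.1124
circle(B,4.00) ∩ circle(D,10.00): a=-3.8151, h=1.2019
  candidates: C₊=(-4.5005,5.2669) cross=7.347; C₋=(-5.5119,3.0862) cross=-7.347
  mode - wants cross < 0 → take C=(-5.5119,3.0862) (cross=-7.347)
ex = (C−B)/|BC| = (-0.9917,0.1287); ey = (-0.1287,-0.9917)
P = B + 3.38·ex + 3.05·ey = (-5.2894,-0.0183)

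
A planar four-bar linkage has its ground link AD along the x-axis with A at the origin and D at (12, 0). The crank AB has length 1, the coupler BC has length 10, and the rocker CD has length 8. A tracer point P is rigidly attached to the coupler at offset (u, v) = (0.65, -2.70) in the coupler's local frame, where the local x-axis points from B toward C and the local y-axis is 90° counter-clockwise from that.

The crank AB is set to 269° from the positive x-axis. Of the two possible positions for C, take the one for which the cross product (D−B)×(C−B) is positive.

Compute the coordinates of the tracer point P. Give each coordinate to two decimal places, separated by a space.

2.38 -2.41

A=(0,0), D=(12.00,0)
B = A + 1.00·(cos269°, sin269°) = (-0.0175, -0.9998)
|BD| = 12.0590
circle(B,10.00) ∩ circle(D,8.00): a=7.5222, h=6.5892
  candidates: C₊=(6.9325,6.1903) cross=79.459; C₋=(8.0251,-6.9427) cross=-79.459
  mode + wants cross > 0 → take C=(6.9325,6.1903) (cross=79.459)
ex = (C−B)/|BC| = (0.6950,0.7190); ey = (-0.7190,0.6950)
P = B + 0.65·ex + -2.70·ey = (2.3756,-2.4090)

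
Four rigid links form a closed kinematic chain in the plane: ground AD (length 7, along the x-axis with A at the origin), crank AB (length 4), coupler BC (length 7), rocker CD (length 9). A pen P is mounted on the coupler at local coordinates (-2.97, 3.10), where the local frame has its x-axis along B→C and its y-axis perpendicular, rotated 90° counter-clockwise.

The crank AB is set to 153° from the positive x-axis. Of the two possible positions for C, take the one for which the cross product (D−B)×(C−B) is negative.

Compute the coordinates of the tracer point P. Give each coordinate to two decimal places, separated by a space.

A=(0,0), D=(7.00,0)
B = A + 4.00·(cos153°, sin153°) = (-3.5640, 1.8160)
|BD| = 10.7190
circle(B,7.00) ∩ circle(D,9.00): a=3.8668, h=5.8351
  candidates: C₊=(1.2354,6.9116) cross=62.546; C₋=(-0.7417,-4.5898) cross=-62.546
  mode - wants cross < 0 → take C=(-0.7417,-4.5898) (cross=-62.546)
ex = (C−B)/|BC| = (0.4032,-0.9151); ey = (0.9151,0.4032)
P = B + -2.97·ex + 3.10·ey = (-1.9247,5.7838)

-1.92 5.78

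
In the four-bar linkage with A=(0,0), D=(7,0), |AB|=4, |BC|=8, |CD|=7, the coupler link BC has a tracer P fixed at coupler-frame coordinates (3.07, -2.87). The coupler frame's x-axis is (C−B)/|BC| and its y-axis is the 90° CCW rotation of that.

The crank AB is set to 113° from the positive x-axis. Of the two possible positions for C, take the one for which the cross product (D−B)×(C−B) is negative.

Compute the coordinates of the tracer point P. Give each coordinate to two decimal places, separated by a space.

A=(0,0), D=(7.00,0)
B = A + 4.00·(cos113°, sin113°) = (-1.5629, 3.6820)
|BD| = 9.3210
circle(B,8.00) ∩ circle(D,7.00): a=5.4651, h=5.8423
  candidates: C₊=(5.7656,6.8903) cross=54.456; C₋=(1.1499,-3.8440) cross=-54.456
  mode - wants cross < 0 → take C=(1.1499,-3.8440) (cross=-54.456)
ex = (C−B)/|BC| = (0.3391,-0.9407); ey = (0.9407,0.3391)
P = B + 3.07·ex + -2.87·ey = (-3.2218,-0.1793)

-3.22 -0.18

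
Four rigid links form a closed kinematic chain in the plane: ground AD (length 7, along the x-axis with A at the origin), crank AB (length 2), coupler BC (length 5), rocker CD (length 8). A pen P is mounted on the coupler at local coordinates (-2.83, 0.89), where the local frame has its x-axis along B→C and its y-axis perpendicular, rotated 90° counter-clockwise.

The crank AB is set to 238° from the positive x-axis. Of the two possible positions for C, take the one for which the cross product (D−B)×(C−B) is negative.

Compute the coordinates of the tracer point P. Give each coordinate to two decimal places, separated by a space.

A=(0,0), D=(7.00,0)
B = A + 2.00·(cos238°, sin238°) = (-1.0598, -1.6961)
|BD| = 8.2364
circle(B,5.00) ∩ circle(D,8.00): a=1.7506, h=4.6835
  candidates: C₊=(-0.3112,3.2475) cross=38.575; C₋=(1.6177,-5.9187) cross=-38.575
  mode - wants cross < 0 → take C=(1.6177,-5.9187) (cross=-38.575)
ex = (C−B)/|BC| = (0.5355,-0.8445); ey = (0.8445,0.5355)
P = B + -2.83·ex + 0.89·ey = (-1.8237,1.1705)

-1.82 1.17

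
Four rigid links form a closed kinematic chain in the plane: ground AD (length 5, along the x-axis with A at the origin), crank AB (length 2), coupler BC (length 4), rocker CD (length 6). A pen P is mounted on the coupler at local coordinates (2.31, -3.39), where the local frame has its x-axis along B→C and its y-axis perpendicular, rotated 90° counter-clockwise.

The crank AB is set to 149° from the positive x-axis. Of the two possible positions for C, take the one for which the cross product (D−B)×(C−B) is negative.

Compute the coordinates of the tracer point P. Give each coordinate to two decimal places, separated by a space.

-4.11 -2.30

A=(0,0), D=(5.00,0)
B = A + 2.00·(cos149°, sin149°) = (-1.7143, 1.0301)
|BD| = 6.7929
circle(B,4.00) ∩ circle(D,6.00): a=1.9243, h=3.5067
  candidates: C₊=(0.7195,4.2044) cross=23.821; C₋=(-0.3440,-2.7279) cross=-23.821
  mode - wants cross < 0 → take C=(-0.3440,-2.7279) (cross=-23.821)
ex = (C−B)/|BC| = (0.3426,-0.9395); ey = (0.9395,0.3426)
P = B + 2.31·ex + -3.39·ey = (-4.1079,-2.3015)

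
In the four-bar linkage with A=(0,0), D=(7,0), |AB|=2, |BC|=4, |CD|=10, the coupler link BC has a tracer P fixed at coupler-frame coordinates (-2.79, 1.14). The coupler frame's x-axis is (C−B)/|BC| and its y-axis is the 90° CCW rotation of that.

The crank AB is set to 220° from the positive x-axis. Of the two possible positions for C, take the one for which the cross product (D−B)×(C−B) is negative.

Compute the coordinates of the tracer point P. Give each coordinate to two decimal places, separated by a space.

A=(0,0), D=(7.00,0)
B = A + 2.00·(cos220°, sin220°) = (-1.5321, -1.2856)
|BD| = 8.6284
circle(B,4.00) ∩ circle(D,10.00): a=-0.5534, h=3.9615
  candidates: C₊=(-2.6696,2.5493) cross=34.182; C₋=(-1.4891,-5.2853) cross=-34.182
  mode - wants cross < 0 → take C=(-1.4891,-5.2853) (cross=-34.182)
ex = (C−B)/|BC| = (0.0107,-0.9999); ey = (0.9999,0.0107)
P = B + -2.79·ex + 1.14·ey = (-0.4221,1.5165)

-0.42 1.52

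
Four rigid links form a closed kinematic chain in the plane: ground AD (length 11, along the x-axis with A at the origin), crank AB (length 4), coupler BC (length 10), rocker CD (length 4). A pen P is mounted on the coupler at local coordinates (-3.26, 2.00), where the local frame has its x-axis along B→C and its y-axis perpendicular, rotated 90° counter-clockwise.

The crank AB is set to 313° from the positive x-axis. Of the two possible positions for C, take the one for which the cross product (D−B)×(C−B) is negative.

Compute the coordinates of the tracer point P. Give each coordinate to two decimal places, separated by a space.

-0.39 -0.70

A=(0,0), D=(11.00,0)
B = A + 4.00·(cos313°, sin313°) = (2.7280, -2.9254)
|BD| = 8.7741
circle(B,10.00) ∩ circle(D,4.00): a=9.1739, h=3.9800
  candidates: C₊=(10.0499,3.8855) cross=34.920; C₋=(12.7039,-3.6189) cross=-34.920
  mode - wants cross < 0 → take C=(12.7039,-3.6189) (cross=-34.920)
ex = (C−B)/|BC| = (0.9976,-0.0694); ey = (0.0694,0.9976)
P = B + -3.26·ex + 2.00·ey = (-0.3855,-0.7041)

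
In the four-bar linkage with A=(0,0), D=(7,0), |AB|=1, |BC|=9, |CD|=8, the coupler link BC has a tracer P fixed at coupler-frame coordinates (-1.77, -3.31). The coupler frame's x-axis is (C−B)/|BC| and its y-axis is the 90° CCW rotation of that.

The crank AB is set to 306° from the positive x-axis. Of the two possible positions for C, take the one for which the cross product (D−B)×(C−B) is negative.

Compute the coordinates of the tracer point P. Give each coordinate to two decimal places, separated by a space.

-3.12 -1.42

A=(0,0), D=(7.00,0)
B = A + 1.00·(cos306°, sin306°) = (0.5878, -0.8090)
|BD| = 6.4630
circle(B,9.00) ∩ circle(D,8.00): a=4.5467, h=7.7671
  candidates: C₊=(4.1265,7.4661) cross=50.199; C₋=(6.0710,-7.9459) cross=-50.199
  mode - wants cross < 0 → take C=(6.0710,-7.9459) (cross=-50.199)
ex = (C−B)/|BC| = (0.6092,-0.7930); ey = (0.7930,0.6092)
P = B + -1.77·ex + -3.31·ey = (-3.1154,-1.4220)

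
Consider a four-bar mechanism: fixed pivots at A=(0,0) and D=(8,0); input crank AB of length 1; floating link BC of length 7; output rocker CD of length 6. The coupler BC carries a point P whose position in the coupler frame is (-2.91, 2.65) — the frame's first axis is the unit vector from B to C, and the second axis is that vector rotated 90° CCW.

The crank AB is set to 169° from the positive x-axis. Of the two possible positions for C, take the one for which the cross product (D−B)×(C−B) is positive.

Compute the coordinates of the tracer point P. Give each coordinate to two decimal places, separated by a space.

A=(0,0), D=(8.00,0)
B = A + 1.00·(cos169°, sin169°) = (-0.9816, 0.1908)
|BD| = 8.9837
circle(B,7.00) ∩ circle(D,6.00): a=5.2154, h=4.6690
  candidates: C₊=(4.3317,4.7480) cross=41.945; C₋=(4.1334,-4.5880) cross=-41.945
  mode + wants cross > 0 → take C=(4.3317,4.7480) (cross=41.945)
ex = (C−B)/|BC| = (0.7591,0.6510); ey = (-0.6510,0.7591)
P = B + -2.91·ex + 2.65·ey = (-4.9157,0.3078)

-4.92 0.31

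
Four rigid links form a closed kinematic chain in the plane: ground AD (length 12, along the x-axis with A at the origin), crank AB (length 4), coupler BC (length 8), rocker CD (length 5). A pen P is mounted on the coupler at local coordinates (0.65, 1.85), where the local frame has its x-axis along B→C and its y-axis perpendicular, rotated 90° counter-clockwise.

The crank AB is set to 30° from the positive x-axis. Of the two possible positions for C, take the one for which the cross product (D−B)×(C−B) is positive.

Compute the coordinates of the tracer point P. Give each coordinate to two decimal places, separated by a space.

3.40 3.96

A=(0,0), D=(12.00,0)
B = A + 4.00·(cos30°, sin30°) = (3.4641, 2.0000)
|BD| = 8.7671
circle(B,8.00) ∩ circle(D,5.00): a=6.6078, h=4.5097
  candidates: C₊=(10.9264,4.8834) cross=39.537; C₋=(8.8689,-3.8982) cross=-39.537
  mode + wants cross > 0 → take C=(10.9264,4.8834) (cross=39.537)
ex = (C−B)/|BC| = (0.9328,0.3604); ey = (-0.3604,0.9328)
P = B + 0.65·ex + 1.85·ey = (3.4036,3.9599)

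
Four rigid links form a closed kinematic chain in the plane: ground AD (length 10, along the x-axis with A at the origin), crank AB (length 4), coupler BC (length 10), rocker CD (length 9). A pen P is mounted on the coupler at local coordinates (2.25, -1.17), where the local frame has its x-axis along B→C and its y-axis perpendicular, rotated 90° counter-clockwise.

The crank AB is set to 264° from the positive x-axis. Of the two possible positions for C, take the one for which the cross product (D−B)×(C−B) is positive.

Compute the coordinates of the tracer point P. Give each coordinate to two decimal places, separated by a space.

1.42 -2.23

A=(0,0), D=(10.00,0)
B = A + 4.00·(cos264°, sin264°) = (-0.4181, -3.9781)
|BD| = 11.1518
circle(B,10.00) ∩ circle(D,9.00): a=6.4278, h=7.6605
  candidates: C₊=(2.8541,5.4714) cross=85.429; C₋=(8.3195,-8.8417) cross=-85.429
  mode + wants cross > 0 → take C=(2.8541,5.4714) (cross=85.429)
ex = (C−B)/|BC| = (0.3272,0.9449); ey = (-0.9449,0.3272)
P = B + 2.25·ex + -1.17·ey = (1.4237,-2.2348)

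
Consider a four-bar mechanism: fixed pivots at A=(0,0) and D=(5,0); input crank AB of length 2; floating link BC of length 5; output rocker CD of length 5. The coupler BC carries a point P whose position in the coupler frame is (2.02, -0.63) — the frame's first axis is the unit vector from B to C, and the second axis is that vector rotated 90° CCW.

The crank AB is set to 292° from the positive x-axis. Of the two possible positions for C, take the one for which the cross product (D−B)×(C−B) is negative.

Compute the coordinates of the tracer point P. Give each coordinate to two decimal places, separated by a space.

A=(0,0), D=(5.00,0)
B = A + 2.00·(cos292°, sin292°) = (0.7492, -1.8544)
|BD| = 4.6377
circle(B,5.00) ∩ circle(D,5.00): a=2.3188, h=4.4298
  candidates: C₊=(1.1034,3.1331) cross=20.544; C₋=(4.6459,-4.9874) cross=-20.544
  mode - wants cross < 0 → take C=(4.6459,-4.9874) (cross=-20.544)
ex = (C−B)/|BC| = (0.7793,-0.6266); ey = (0.6266,0.7793)
P = B + 2.02·ex + -0.63·ey = (1.9287,-3.6111)

1.93 -3.61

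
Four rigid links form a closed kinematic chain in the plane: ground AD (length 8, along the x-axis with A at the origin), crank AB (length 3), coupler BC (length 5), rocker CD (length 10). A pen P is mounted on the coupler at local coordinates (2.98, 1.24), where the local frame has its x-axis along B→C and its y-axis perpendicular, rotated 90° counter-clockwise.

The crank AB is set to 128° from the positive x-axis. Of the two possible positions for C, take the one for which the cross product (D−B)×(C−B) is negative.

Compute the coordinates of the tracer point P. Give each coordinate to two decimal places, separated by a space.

-0.49 -0.56

A=(0,0), D=(8.00,0)
B = A + 3.00·(cos128°, sin128°) = (-1.8470, 2.3640)
|BD| = 10.1268
circle(B,5.00) ∩ circle(D,10.00): a=1.3603, h=4.8114
  candidates: C₊=(0.5990,6.7249) cross=48.724; C₋=(-1.6474,-2.6320) cross=-48.724
  mode - wants cross < 0 → take C=(-1.6474,-2.6320) (cross=-48.724)
ex = (C−B)/|BC| = (0.0399,-0.9992); ey = (0.9992,0.0399)
P = B + 2.98·ex + 1.24·ey = (-0.4890,-0.5641)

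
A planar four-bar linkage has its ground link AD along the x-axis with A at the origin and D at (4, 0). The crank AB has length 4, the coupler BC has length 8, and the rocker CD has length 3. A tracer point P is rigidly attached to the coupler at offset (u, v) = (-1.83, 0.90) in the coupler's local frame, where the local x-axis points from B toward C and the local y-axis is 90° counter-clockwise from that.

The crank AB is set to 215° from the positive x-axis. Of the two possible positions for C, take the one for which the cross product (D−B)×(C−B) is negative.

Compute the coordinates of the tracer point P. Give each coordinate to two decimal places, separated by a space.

-5.03 -1.25

A=(0,0), D=(4.00,0)
B = A + 4.00·(cos215°, sin215°) = (-3.2766, -2.2943)
|BD| = 7.6297
circle(B,8.00) ∩ circle(D,3.00): a=7.4192, h=2.9926
  candidates: C₊=(2.8993,2.7908) cross=22.833; C₋=(4.6991,-2.9174) cross=-22.833
  mode - wants cross < 0 → take C=(4.6991,-2.9174) (cross=-22.833)
ex = (C−B)/|BC| = (0.9970,-0.0779); ey = (0.0779,0.9970)
P = B + -1.83·ex + 0.90·ey = (-5.0309,-1.2545)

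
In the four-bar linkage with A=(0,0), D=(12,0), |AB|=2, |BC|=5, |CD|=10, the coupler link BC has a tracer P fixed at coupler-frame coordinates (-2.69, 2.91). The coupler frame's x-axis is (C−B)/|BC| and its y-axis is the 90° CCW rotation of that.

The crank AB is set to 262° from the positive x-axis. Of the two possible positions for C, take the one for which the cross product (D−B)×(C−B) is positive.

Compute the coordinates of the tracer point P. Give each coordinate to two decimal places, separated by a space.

A=(0,0), D=(12.00,0)
B = A + 2.00·(cos262°, sin262°) = (-0.2783, -1.9805)
|BD| = 12.4371
circle(B,5.00) ∩ circle(D,10.00): a=3.2033, h=3.8391
  candidates: C₊=(2.2728,2.3197) cross=47.747; C₋=(3.4955,-5.2605) cross=-47.747
  mode + wants cross > 0 → take C=(2.2728,2.3197) (cross=47.747)
ex = (C−B)/|BC| = (0.5102,0.8600); ey = (-0.8600,0.5102)
P = B + -2.69·ex + 2.91·ey = (-4.1536,-2.8093)

-4.15 -2.81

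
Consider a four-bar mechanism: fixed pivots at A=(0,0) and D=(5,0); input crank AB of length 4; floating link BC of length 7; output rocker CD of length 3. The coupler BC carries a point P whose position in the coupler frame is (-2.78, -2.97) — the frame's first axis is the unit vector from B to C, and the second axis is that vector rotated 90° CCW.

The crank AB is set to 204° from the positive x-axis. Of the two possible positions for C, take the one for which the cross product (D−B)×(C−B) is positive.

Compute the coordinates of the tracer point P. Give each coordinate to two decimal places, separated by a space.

A=(0,0), D=(5.00,0)
B = A + 4.00·(cos204°, sin204°) = (-3.6542, -1.6269)
|BD| = 8.8058
circle(B,7.00) ∩ circle(D,3.00): a=6.6741, h=2.1109
  candidates: C₊=(2.5150,1.6807) cross=18.588; C₋=(3.2951,-2.4684) cross=-18.588
  mode + wants cross > 0 → take C=(2.5150,1.6807) (cross=18.588)
ex = (C−B)/|BC| = (0.8813,0.4725); ey = (-0.4725,0.8813)
P = B + -2.78·ex + -2.97·ey = (-4.7008,-5.5581)

-4.70 -5.56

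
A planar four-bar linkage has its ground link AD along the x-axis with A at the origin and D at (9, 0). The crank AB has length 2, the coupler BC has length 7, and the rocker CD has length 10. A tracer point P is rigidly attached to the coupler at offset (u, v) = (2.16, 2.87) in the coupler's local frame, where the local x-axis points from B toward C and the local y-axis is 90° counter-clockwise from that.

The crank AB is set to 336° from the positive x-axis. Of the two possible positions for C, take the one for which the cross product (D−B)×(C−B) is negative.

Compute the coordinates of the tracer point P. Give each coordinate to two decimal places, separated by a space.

A=(0,0), D=(9.00,0)
B = A + 2.00·(cos336°, sin336°) = (1.8271, -0.8135)
|BD| = 7.2189
circle(B,7.00) ∩ circle(D,10.00): a=0.0770, h=6.9996
  candidates: C₊=(1.1149,6.1502) cross=50.529; C₋=(2.6924,-7.7598) cross=-50.529
  mode - wants cross < 0 → take C=(2.6924,-7.7598) (cross=-50.529)
ex = (C−B)/|BC| = (0.1236,-0.9923); ey = (0.9923,0.1236)
P = B + 2.16·ex + 2.87·ey = (4.9421,-2.6021)

4.94 -2.60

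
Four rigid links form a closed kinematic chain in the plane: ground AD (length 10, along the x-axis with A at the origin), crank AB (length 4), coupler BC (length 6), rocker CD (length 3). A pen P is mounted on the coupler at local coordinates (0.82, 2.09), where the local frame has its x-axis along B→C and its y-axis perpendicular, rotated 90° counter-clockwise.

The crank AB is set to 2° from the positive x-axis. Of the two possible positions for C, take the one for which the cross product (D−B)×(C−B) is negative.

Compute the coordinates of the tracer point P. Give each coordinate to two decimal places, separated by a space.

5.76 1.53

A=(0,0), D=(10.00,0)
B = A + 4.00·(cos2°, sin2°) = (3.9976, 0.1396)
|BD| = 6.0041
circle(B,6.00) ∩ circle(D,3.00): a=5.2505, h=2.9038
  candidates: C₊=(9.3142,2.9206) cross=17.435; C₋=(9.1791,-2.8855) cross=-17.435
  mode - wants cross < 0 → take C=(9.1791,-2.8855) (cross=-17.435)
ex = (C−B)/|BC| = (0.8636,-0.5042); ey = (0.5042,0.8636)
P = B + 0.82·ex + 2.09·ey = (5.7595,1.5311)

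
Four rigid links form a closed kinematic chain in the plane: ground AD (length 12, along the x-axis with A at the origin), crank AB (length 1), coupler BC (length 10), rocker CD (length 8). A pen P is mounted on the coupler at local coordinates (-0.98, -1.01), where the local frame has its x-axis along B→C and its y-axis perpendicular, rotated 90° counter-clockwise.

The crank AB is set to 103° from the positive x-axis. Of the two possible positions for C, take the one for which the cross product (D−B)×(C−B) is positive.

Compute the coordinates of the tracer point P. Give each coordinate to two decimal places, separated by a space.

A=(0,0), D=(12.00,0)
B = A + 1.00·(cos103°, sin103°) = (-0.2250, 0.9744)
|BD| = 12.2637
circle(B,10.00) ∩ circle(D,8.00): a=7.5996, h=6.4997
  candidates: C₊=(7.8670,6.8497) cross=79.710; C₋=(6.8342,-6.1086) cross=-79.710
  mode + wants cross > 0 → take C=(7.8670,6.8497) (cross=79.710)
ex = (C−B)/|BC| = (0.8092,0.5875); ey = (-0.5875,0.8092)
P = B + -0.98·ex + -1.01·ey = (-0.4246,-0.4187)

-0.42 -0.42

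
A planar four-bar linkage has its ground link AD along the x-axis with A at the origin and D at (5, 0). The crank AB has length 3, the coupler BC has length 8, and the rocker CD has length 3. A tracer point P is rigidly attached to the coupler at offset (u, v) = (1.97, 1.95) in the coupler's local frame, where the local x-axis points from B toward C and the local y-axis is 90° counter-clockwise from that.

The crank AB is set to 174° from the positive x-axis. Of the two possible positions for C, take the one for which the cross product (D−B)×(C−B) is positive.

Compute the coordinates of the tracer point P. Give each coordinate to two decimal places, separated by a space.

A=(0,0), D=(5.00,0)
B = A + 3.00·(cos174°, sin174°) = (-2.9836, 0.3136)
|BD| = 7.9897
circle(B,8.00) ∩ circle(D,3.00): a=7.4368, h=2.9486
  candidates: C₊=(4.5632,2.9680) cross=23.559; C₋=(4.3318,-2.9246) cross=-23.559
  mode + wants cross > 0 → take C=(4.5632,2.9680) (cross=23.559)
ex = (C−B)/|BC| = (0.9433,0.3318); ey = (-0.3318,0.9433)
P = B + 1.97·ex + 1.95·ey = (-1.7722,2.8068)

-1.77 2.81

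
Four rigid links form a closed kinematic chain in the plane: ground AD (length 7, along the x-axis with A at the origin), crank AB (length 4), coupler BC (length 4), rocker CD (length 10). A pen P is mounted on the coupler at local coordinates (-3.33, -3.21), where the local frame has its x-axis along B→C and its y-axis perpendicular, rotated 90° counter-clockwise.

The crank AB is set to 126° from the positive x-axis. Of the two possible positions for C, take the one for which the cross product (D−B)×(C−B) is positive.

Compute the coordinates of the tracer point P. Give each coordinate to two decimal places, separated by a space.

-1.17 -1.24

A=(0,0), D=(7.00,0)
B = A + 4.00·(cos126°, sin126°) = (-2.3511, 3.2361)
|BD| = 9.8953
circle(B,4.00) ∩ circle(D,10.00): a=0.7032, h=3.9377
  candidates: C₊=(-0.3989,6.7273) cross=38.965; C₋=(-2.9744,-0.7151) cross=-38.965
  mode + wants cross > 0 → take C=(-0.3989,6.7273) (cross=38.965)
ex = (C−B)/|BC| = (0.4881,0.8728); ey = (-0.8728,0.4881)
P = B + -3.33·ex + -3.21·ey = (-1.1747,-1.2371)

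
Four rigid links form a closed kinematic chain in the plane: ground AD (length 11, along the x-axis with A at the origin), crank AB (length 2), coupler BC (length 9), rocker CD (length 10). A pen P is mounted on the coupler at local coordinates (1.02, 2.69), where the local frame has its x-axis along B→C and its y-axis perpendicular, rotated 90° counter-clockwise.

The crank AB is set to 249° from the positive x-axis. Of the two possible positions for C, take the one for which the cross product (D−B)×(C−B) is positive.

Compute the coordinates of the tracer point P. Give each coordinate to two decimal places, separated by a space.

A=(0,0), D=(11.00,0)
B = A + 2.00·(cos249°, sin249°) = (-0.7167, -1.8672)
|BD| = 11.8646
circle(B,9.00) ∩ circle(D,10.00): a=5.1316, h=7.3937
  candidates: C₊=(3.1873,6.2420) cross=87.723; C₋=(5.5145,-8.3612) cross=-87.723
  mode + wants cross > 0 → take C=(3.1873,6.2420) (cross=87.723)
ex = (C−B)/|BC| = (0.4338,0.9010); ey = (-0.9010,0.4338)
P = B + 1.02·ex + 2.69·ey = (-2.6980,0.2188)

-2.70 0.22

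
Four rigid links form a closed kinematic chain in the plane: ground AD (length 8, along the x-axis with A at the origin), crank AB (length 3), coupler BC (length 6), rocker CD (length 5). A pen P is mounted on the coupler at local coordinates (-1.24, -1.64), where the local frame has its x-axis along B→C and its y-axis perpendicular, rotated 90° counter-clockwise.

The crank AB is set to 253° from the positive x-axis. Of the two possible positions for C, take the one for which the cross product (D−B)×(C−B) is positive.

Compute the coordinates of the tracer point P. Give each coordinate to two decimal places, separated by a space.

-0.53 -4.90

A=(0,0), D=(8.00,0)
B = A + 3.00·(cos253°, sin253°) = (-0.8771, -2.8689)
|BD| = 9.3292
circle(B,6.00) ∩ circle(D,5.00): a=5.2541, h=2.8972
  candidates: C₊=(3.2315,1.5037) cross=27.029; C₋=(5.0134,-4.0100) cross=-27.029
  mode + wants cross > 0 → take C=(3.2315,1.5037) (cross=27.029)
ex = (C−B)/|BC| = (0.6848,0.7288); ey = (-0.7288,0.6848)
P = B + -1.24·ex + -1.64·ey = (-0.5310,-4.8956)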